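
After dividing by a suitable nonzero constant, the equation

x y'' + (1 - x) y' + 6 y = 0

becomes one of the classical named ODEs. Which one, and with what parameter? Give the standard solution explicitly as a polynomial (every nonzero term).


The equation is already in a standard form:  x y'' + (1 - x) y' + 6 y = 0.
This matches the Laguerre equation x y'' + (1 - x) y' + n y = 0 with n = 6; the polynomial solution is L_6(x).
With y = sum_k a_k x^k, matching x^k gives (k+1)k a_{k+1} + (k+1) a_{k+1} - k a_k + n a_k = 0, i.e. (k+1)^2 a_{k+1} = (k - n) a_k = (k - 6) a_k. The right side vanishes at k = 6, so the series terminates at degree 6.
Standard normalization L_n(0) = 1 gives a_0 = 1. Work upward with a_{k+1} = (k - 6) a_k / (k+1)^2:
  a_1 = (0 - 6)(1) / 1^2 = -6/1 = -6
  a_2 = (1 - 6)(-6) / 2^2 = 30/4 = 15/2
  a_3 = (2 - 6)(15/2) / 3^2 = -30/9 = -10/3
  a_4 = (3 - 6)(-10/3) / 4^2 = 10/16 = 5/8
  a_5 = (4 - 6)(5/8) / 5^2 = (-5/4)/25 = -1/20
  a_6 = (5 - 6)(-1/20) / 6^2 = (1/20)/36 = 1/720
Hence L_6(x) = x^6/720 - x^5/20 + 5 x^4/8 - 10 x^3/3 + 15 x^2/2 - 6 x + 1.

L_6(x); series = x^6/720 - x^5/20 + 5 x^4/8 - 10 x^3/3 + 15 x^2/2 - 6 x + 1


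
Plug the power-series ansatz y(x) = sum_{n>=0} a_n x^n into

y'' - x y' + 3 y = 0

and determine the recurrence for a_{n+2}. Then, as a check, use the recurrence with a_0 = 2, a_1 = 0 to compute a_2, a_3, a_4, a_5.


Substitute y = sum_n a_n x^n.
y''(x) has coefficient (n+2)(n+1) a_{n+2} at x^n;
-x y'(x) has coefficient -n a_n at x^n (shift);
3 y(x) has coefficient 3 a_n at x^n.
Matching x^n: (n+2)(n+1) a_{n+2} + (-n + 3) a_n = 0.
Thus a_{n+2} = (n - 3) / ((n+1)(n+2)) * a_n.

Check with a_0 = 2, a_1 = 0 (apply the recurrence for n = 0, 1, 2, 3): a_0 = 2, a_1 = 0, a_2 = -3, a_3 = 0, a_4 = 1/4, a_5 = 0.

a_(n+2) = (n - 3) / ((n+1)(n+2)) * a_n; check: a_0 = 2, a_1 = 0, a_2 = -3, a_3 = 0, a_4 = 1/4, a_5 = 0


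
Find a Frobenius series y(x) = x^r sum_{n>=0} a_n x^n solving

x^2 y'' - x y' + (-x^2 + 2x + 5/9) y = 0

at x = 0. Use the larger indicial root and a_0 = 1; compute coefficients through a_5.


Write in Frobenius form y'' + (p(x)/x) y' + (q(x)/x^2) y = 0:
  p(x) = -1,  q(x) = -x^2 + 2x + 5/9.
Indicial equation: r(r-1) + (-1) r + (5/9) = 0 -> roots r_1 = 5/3, r_2 = 1/3.
Take r = r_1 = 5/3. Let y(x) = x^r sum_{n>=0} a_n x^n with a_0 = 1.
Substitute y = x^r sum a_n x^n and match x^{r+n}. The recurrence is
  D(n) a_n + 2 a_{n-1} - 1 a_{n-2} = 0,  where D(n) = (r+n)(r+n-1) + (-1)(r+n) + (5/9).
  a_n = [-2 a_{n-1} + 1 a_{n-2}] / D(n).
Since the indicial polynomial factors as (r - r_1)(r - r_2), D(n) = (r_1 + n - r_1)(r_1 + n - r_2) = n(n + 4/3).
Evaluating step by step (a_0 = 1):
  n = 1: D(1) = 1(1 + 4/3) = 7/3; numerator = -2(1) = -2; a_1 = (-2)/(7/3) = -6/7
  n = 2: D(2) = 2(2 + 4/3) = 20/3; numerator = -2(-6/7) + 1(1) = 19/7; a_2 = (19/7)/(20/3) = 57/140
  n = 3: D(3) = 3(3 + 4/3) = 13; numerator = -2(57/140) + 1(-6/7) = -117/70; a_3 = (-117/70)/(13) = -9/70
  n = 4: D(4) = 4(4 + 4/3) = 64/3; numerator = -2(-9/70) + 1(57/140) = 93/140; a_4 = (93/140)/(64/3) = 279/8960
  n = 5: D(5) = 5(5 + 4/3) = 95/3; numerator = -2(279/8960) + 1(-9/70) = -171/896; a_5 = (-171/896)/(95/3) = -27/4480

r = 5/3; a_0 = 1; a_1 = -6/7; a_2 = 57/140; a_3 = -9/70; a_4 = 279/8960; a_5 = -27/4480


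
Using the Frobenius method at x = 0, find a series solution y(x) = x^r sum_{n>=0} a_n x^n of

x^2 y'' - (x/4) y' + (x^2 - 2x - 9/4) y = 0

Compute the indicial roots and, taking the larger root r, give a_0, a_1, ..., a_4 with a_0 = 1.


Write in Frobenius form y'' + (p(x)/x) y' + (q(x)/x^2) y = 0:
  p(x) = -1/4,  q(x) = x^2 - 2x - 9/4.
Indicial equation: r(r-1) + (-1/4) r + (-9/4) = 0 -> roots r_1 = 9/4, r_2 = -1.
Take r = r_1 = 9/4. Let y(x) = x^r sum_{n>=0} a_n x^n with a_0 = 1.
Substitute y = x^r sum a_n x^n and match x^{r+n}. The recurrence is
  D(n) a_n - 2 a_{n-1} + 1 a_{n-2} = 0,  where D(n) = (r+n)(r+n-1) + (-1/4)(r+n) + (-9/4).
  a_n = [2 a_{n-1} - 1 a_{n-2}] / D(n).
Since the indicial polynomial factors as (r - r_1)(r - r_2), D(n) = (r_1 + n - r_1)(r_1 + n - r_2) = n(n + 13/4).
Evaluating step by step (a_0 = 1):
  n = 1: D(1) = 1(1 + 13/4) = 17/4; numerator = 2(1) = 2; a_1 = (2)/(17/4) = 8/17
  n = 2: D(2) = 2(2 + 13/4) = 21/2; numerator = 2(8/17) - 1(1) = -1/17; a_2 = (-1/17)/(21/2) = -2/357
  n = 3: D(3) = 3(3 + 13/4) = 75/4; numerator = 2(-2/357) - 1(8/17) = -172/357; a_3 = (-172/357)/(75/4) = -688/26775
  n = 4: D(4) = 4(4 + 13/4) = 29; numerator = 2(-688/26775) - 1(-2/357) = -1226/26775; a_4 = (-1226/26775)/(29) = -1226/776475

r = 9/4; a_0 = 1; a_1 = 8/17; a_2 = -2/357; a_3 = -688/26775; a_4 = -1226/776475


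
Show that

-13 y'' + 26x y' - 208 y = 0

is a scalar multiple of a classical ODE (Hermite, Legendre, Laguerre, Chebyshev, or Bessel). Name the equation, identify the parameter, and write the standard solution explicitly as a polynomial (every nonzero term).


All three coefficients share the factor -13; dividing through by -13 gives  y'' - 2x y' + 16 y = 0.
This matches the Hermite equation y'' - 2x y' + 2n y = 0 with 2n = 16, so n = 8; the polynomial solution is H_8(x).
With y = sum_k a_k x^k, matching x^k gives (k+2)(k+1) a_{k+2} = 2(k - n) a_k = 2(k - 8) a_k. The right side vanishes at k = 8, so the series with the parity of 8 terminates at degree 8.
Standard normalization: leading coefficient of H_n is 2^n, so a_8 = 2^8 = 256. Work downward with a_k = (k+1)(k+2) a_{k+2} / (2(k - n)):
  a_6 = (7)(8)(256) / (2(6 - 8)) = 14336/(-4) = -3584
  a_4 = (5)(6)(-3584) / (2(4 - 8)) = -107520/(-8) = 13440
  a_2 = (3)(4)(13440) / (2(2 - 8)) = 161280/(-12) = -13440
  a_0 = (1)(2)(-13440) / (2(0 - 8)) = -26880/(-16) = 1680
Hence H_8(x) = 256 x^8 - 3584 x^6 + 13440 x^4 - 13440 x^2 + 1680.

H_8(x); series = 256 x^8 - 3584 x^6 + 13440 x^4 - 13440 x^2 + 1680


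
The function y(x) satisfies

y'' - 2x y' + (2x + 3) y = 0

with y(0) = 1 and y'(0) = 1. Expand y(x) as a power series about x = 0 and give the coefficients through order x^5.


Ansatz: y(x) = sum_{n>=0} a_n x^n, so y'(x) = sum_{n>=1} n a_n x^(n-1) and y''(x) = sum_{n>=2} n(n-1) a_n x^(n-2).
Substitute into P(x) y'' + Q(x) y' + R(x) y = 0 with P(x) = 1, Q(x) = -2x, R(x) = 2x + 3, and match powers of x.
Initial conditions: a_0 = 1, a_1 = 1.
Setting the coefficient of each power of x to zero and solving order by order (substituting the coefficients already found):
  x^0: 2 a_2 + 3 a_0 = 0  ->  2 a_2 = -3 a_0 = -3  ->  a_2 = -3/2
  x^1: 6 a_3 + a_1 + 2 a_0 = 0  ->  6 a_3 = -a_1 - 2 a_0 = -3  ->  a_3 = -1/2
  x^2: 12 a_4 - a_2 + 2 a_1 = 0  ->  12 a_4 = a_2 - 2 a_1 = -7/2  ->  a_4 = -7/24
  x^3: 20 a_5 - 3 a_3 + 2 a_2 = 0  ->  20 a_5 = 3 a_3 - 2 a_2 = 3/2  ->  a_5 = 3/40
Truncated series: y(x) = 1 + x - (3/2) x^2 - (1/2) x^3 - (7/24) x^4 + (3/40) x^5 + O(x^6).

a_0 = 1; a_1 = 1; a_2 = -3/2; a_3 = -1/2; a_4 = -7/24; a_5 = 3/40


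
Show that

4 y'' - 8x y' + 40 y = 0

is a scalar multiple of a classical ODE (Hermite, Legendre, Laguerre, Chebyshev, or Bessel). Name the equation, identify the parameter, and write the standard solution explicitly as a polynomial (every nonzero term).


All three coefficients share the factor 4; dividing through by 4 gives  y'' - 2x y' + 10 y = 0.
This matches the Hermite equation y'' - 2x y' + 2n y = 0 with 2n = 10, so n = 5; the polynomial solution is H_5(x).
With y = sum_k a_k x^k, matching x^k gives (k+2)(k+1) a_{k+2} = 2(k - n) a_k = 2(k - 5) a_k. The right side vanishes at k = 5, so the series with the parity of 5 terminates at degree 5.
Standard normalization: leading coefficient of H_n is 2^n, so a_5 = 2^5 = 32. Work downward with a_k = (k+1)(k+2) a_{k+2} / (2(k - n)):
  a_3 = (4)(5)(32) / (2(3 - 5)) = 640/(-4) = -160
  a_1 = (2)(3)(-160) / (2(1 - 5)) = -960/(-8) = 120
Hence H_5(x) = 32 x^5 - 160 x^3 + 120 x.

H_5(x); series = 32 x^5 - 160 x^3 + 120 x


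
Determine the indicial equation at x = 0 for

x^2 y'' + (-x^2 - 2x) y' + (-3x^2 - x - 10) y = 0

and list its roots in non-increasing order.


Divide by x^2 to reach normal form y'' + P_1(x) y' + P_2(x) y = 0 with P_1(x) = -1 - 2/x and P_2(x) = -3 - 1/x - 10/x^2.
x = 0 is a singular point because the y'-coefficient -1 - 2/x has a pole at x = 0 and the y-coefficient -3 - 1/x - 10/x^2 has a pole at x = 0.
It is a regular singular point because x P_1(x) = p(x) = -x - 2 and x^2 P_2(x) = q(x) = -3x^2 - x - 10 are polynomials, hence analytic at x = 0.
p(0) = -2,  q(0) = -10.
Indicial equation: r(r-1) + p(0) r + q(0) = 0, i.e. r^2 + (p(0) - 1) r + q(0) = 0, i.e. r^2 - 3 r - 10 = 0.
Discriminant: (-3)^2 - 4(-10) = 49, so r = (3 ± 7)/2.
Solving: r_1 = 5, r_2 = -2.

indicial: r^2 - 3 r - 10 = 0; roots r_1 = 5, r_2 = -2


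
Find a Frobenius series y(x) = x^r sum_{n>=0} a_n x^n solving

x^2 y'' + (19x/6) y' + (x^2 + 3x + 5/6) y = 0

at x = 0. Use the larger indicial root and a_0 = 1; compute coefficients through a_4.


Write in Frobenius form y'' + (p(x)/x) y' + (q(x)/x^2) y = 0:
  p(x) = 19/6,  q(x) = x^2 + 3x + 5/6.
Indicial equation: r(r-1) + (19/6) r + (5/6) = 0 -> roots r_1 = -1/2, r_2 = -5/3.
Take r = r_1 = -1/2. Let y(x) = x^r sum_{n>=0} a_n x^n with a_0 = 1.
Substitute y = x^r sum a_n x^n and match x^{r+n}. The recurrence is
  D(n) a_n + 3 a_{n-1} + 1 a_{n-2} = 0,  where D(n) = (r+n)(r+n-1) + (19/6)(r+n) + (5/6).
  a_n = [-3 a_{n-1} - 1 a_{n-2}] / D(n).
Since the indicial polynomial factors as (r - r_1)(r - r_2), D(n) = (r_1 + n - r_1)(r_1 + n - r_2) = n(n + 7/6).
Evaluating step by step (a_0 = 1):
  n = 1: D(1) = 1(1 + 7/6) = 13/6; numerator = -3(1) = -3; a_1 = (-3)/(13/6) = -18/13
  n = 2: D(2) = 2(2 + 7/6) = 19/3; numerator = -3(-18/13) - 1(1) = 41/13; a_2 = (41/13)/(19/3) = 123/247
  n = 3: D(3) = 3(3 + 7/6) = 25/2; numerator = -3(123/247) - 1(-18/13) = -27/247; a_3 = (-27/247)/(25/2) = -54/6175
  n = 4: D(4) = 4(4 + 7/6) = 62/3; numerator = -3(-54/6175) - 1(123/247) = -2913/6175; a_4 = (-2913/6175)/(62/3) = -8739/382850

r = -1/2; a_0 = 1; a_1 = -18/13; a_2 = 123/247; a_3 = -54/6175; a_4 = -8739/382850


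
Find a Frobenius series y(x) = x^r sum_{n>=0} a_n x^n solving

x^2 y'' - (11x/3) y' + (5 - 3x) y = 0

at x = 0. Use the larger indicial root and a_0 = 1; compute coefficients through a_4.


Write in Frobenius form y'' + (p(x)/x) y' + (q(x)/x^2) y = 0:
  p(x) = -11/3,  q(x) = 5 - 3x.
Indicial equation: r(r-1) + (-11/3) r + (5) = 0 -> roots r_1 = 3, r_2 = 5/3.
Take r = r_1 = 3. Let y(x) = x^r sum_{n>=0} a_n x^n with a_0 = 1.
Substitute y = x^r sum a_n x^n and match x^{r+n}. The recurrence is
  D(n) a_n - 3 a_{n-1} = 0,  where D(n) = (r+n)(r+n-1) + (-11/3)(r+n) + (5).
  a_n = 3 / D(n) * a_{n-1}.
Since the indicial polynomial factors as (r - r_1)(r - r_2), D(n) = (r_1 + n - r_1)(r_1 + n - r_2) = n(n + 4/3).
Evaluating step by step (a_0 = 1):
  n = 1: D(1) = 1(1 + 4/3) = 7/3; numerator = 3(1) = 3; a_1 = (3)/(7/3) = 9/7
  n = 2: D(2) = 2(2 + 4/3) = 20/3; numerator = 3(9/7) = 27/7; a_2 = (27/7)/(20/3) = 81/140
  n = 3: D(3) = 3(3 + 4/3) = 13; numerator = 3(81/140) = 243/140; a_3 = (243/140)/(13) = 243/1820
  n = 4: D(4) = 4(4 + 4/3) = 64/3; numerator = 3(243/1820) = 729/1820; a_4 = (729/1820)/(64/3) = 2187/116480

r = 3; a_0 = 1; a_1 = 9/7; a_2 = 81/140; a_3 = 243/1820; a_4 = 2187/116480


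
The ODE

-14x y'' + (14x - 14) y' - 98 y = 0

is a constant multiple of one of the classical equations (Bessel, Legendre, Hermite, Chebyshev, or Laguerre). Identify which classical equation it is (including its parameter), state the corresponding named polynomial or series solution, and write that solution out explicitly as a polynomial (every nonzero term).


All three coefficients share the factor -14; dividing through by -14 gives  x y'' + (1 - x) y' + 7 y = 0.
This matches the Laguerre equation x y'' + (1 - x) y' + n y = 0 with n = 7; the polynomial solution is L_7(x).
With y = sum_k a_k x^k, matching x^k gives (k+1)k a_{k+1} + (k+1) a_{k+1} - k a_k + n a_k = 0, i.e. (k+1)^2 a_{k+1} = (k - n) a_k = (k - 7) a_k. The right side vanishes at k = 7, so the series terminates at degree 7.
Standard normalization L_n(0) = 1 gives a_0 = 1. Work upward with a_{k+1} = (k - 7) a_k / (k+1)^2:
  a_1 = (0 - 7)(1) / 1^2 = -7/1 = -7
  a_2 = (1 - 7)(-7) / 2^2 = 42/4 = 21/2
  a_3 = (2 - 7)(21/2) / 3^2 = (-105/2)/9 = -35/6
  a_4 = (3 - 7)(-35/6) / 4^2 = (70/3)/16 = 35/24
  a_5 = (4 - 7)(35/24) / 5^2 = (-35/8)/25 = -7/40
  a_6 = (5 - 7)(-7/40) / 6^2 = (7/20)/36 = 7/720
  a_7 = (6 - 7)(7/720) / 7^2 = (-7/720)/49 = -1/5040
Hence L_7(x) = -x^7/5040 + 7 x^6/720 - 7 x^5/40 + 35 x^4/24 - 35 x^3/6 + 21 x^2/2 - 7 x + 1.

L_7(x); series = -x^7/5040 + 7 x^6/720 - 7 x^5/40 + 35 x^4/24 - 35 x^3/6 + 21 x^2/2 - 7 x + 1


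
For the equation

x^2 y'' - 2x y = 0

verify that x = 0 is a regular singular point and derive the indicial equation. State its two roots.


Divide by x^2 to reach normal form y'' + P_1(x) y' + P_2(x) y = 0 with P_1(x) = 0 and P_2(x) = -2/x.
x = 0 is a singular point because the y-coefficient -2/x has a pole at x = 0.
It is a regular singular point because x P_1(x) = p(x) = 0 and x^2 P_2(x) = q(x) = -2x are polynomials, hence analytic at x = 0.
p(0) = 0,  q(0) = 0.
Indicial equation: r(r-1) + p(0) r + q(0) = 0, i.e. r^2 + (p(0) - 1) r + q(0) = 0, i.e. r^2 - 1 r = 0.
Discriminant: (-1)^2 - 4(0) = 1, so r = (1 ± 1)/2.
Solving: r_1 = 1, r_2 = 0.

indicial: r^2 - 1 r = 0; roots r_1 = 1, r_2 = 0


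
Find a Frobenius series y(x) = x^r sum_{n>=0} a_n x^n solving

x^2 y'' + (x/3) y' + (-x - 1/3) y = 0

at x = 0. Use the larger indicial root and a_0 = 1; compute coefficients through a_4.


Write in Frobenius form y'' + (p(x)/x) y' + (q(x)/x^2) y = 0:
  p(x) = 1/3,  q(x) = -x - 1/3.
Indicial equation: r(r-1) + (1/3) r + (-1/3) = 0 -> roots r_1 = 1, r_2 = -1/3.
Take r = r_1 = 1. Let y(x) = x^r sum_{n>=0} a_n x^n with a_0 = 1.
Substitute y = x^r sum a_n x^n and match x^{r+n}. The recurrence is
  D(n) a_n - 1 a_{n-1} = 0,  where D(n) = (r+n)(r+n-1) + (1/3)(r+n) + (-1/3).
  a_n = 1 / D(n) * a_{n-1}.
Since the indicial polynomial factors as (r - r_1)(r - r_2), D(n) = (r_1 + n - r_1)(r_1 + n - r_2) = n(n + 4/3).
Evaluating step by step (a_0 = 1):
  n = 1: D(1) = 1(1 + 4/3) = 7/3; numerator = 1(1) = 1; a_1 = (1)/(7/3) = 3/7
  n = 2: D(2) = 2(2 + 4/3) = 20/3; numerator = 1(3/7) = 3/7; a_2 = (3/7)/(20/3) = 9/140
  n = 3: D(3) = 3(3 + 4/3) = 13; numerator = 1(9/140) = 9/140; a_3 = (9/140)/(13) = 9/1820
  n = 4: D(4) = 4(4 + 4/3) = 64/3; numerator = 1(9/1820) = 9/1820; a_4 = (9/1820)/(64/3) = 27/116480

r = 1; a_0 = 1; a_1 = 3/7; a_2 = 9/140; a_3 = 9/1820; a_4 = 27/116480


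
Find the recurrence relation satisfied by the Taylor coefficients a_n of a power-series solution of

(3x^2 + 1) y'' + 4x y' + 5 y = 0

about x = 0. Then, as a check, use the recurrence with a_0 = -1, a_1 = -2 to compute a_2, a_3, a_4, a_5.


Substitute y = sum_n a_n x^n.
(1 + 3 x^2) y'' contributes (n+2)(n+1) a_{n+2} + 3 n(n-1) a_n at x^n.
4 x y'(x) contributes 4 n a_n at x^n.
5 y(x) contributes 5 a_n at x^n.
Matching x^n: (n+2)(n+1) a_{n+2} + (3 n(n-1) + 4 n + 5) a_n = 0.
Thus a_{n+2} = (-3 n(n-1) - 4 n - 5) / ((n+1)(n+2)) * a_n.

Check with a_0 = -1, a_1 = -2 (apply the recurrence for n = 0, 1, 2, 3): a_0 = -1, a_1 = -2, a_2 = 5/2, a_3 = 3, a_4 = -95/24, a_5 = -21/4.

a_(n+2) = (-3 n(n-1) - 4 n - 5) / ((n+1)(n+2)) * a_n; check: a_0 = -1, a_1 = -2, a_2 = 5/2, a_3 = 3, a_4 = -95/24, a_5 = -21/4


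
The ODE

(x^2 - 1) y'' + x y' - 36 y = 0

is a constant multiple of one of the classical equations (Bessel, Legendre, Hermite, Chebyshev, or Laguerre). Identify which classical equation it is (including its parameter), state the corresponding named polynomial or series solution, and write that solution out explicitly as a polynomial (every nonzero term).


All three coefficients share the factor -1; dividing through by -1 gives  (1 - x^2) y'' - x y' + 36 y = 0.
This matches the Chebyshev equation (1 - x^2) y'' - x y' + n^2 y = 0 (note the -x y' term, not -2x y') with n^2 = 36, so n = 6; the polynomial solution is T_6(x).
With y = sum_k a_k x^k, matching x^k gives (k+2)(k+1) a_{k+2} = (k^2 - n^2) a_k = (k - 6)(k + 6) a_k. The right side vanishes at k = 6, so the series with the parity of 6 terminates at degree 6.
Standard normalization: leading coefficient of T_n is 2^(n-1), so a_6 = 2^5 = 32. Work downward with a_k = (k+1)(k+2) a_{k+2} / ((k - 6)(k + 6)):
  a_4 = (5)(6)(32) / ((4 - 6)(4 + 6)) = 960/(-20) = -48
  a_2 = (3)(4)(-48) / ((2 - 6)(2 + 6)) = -576/(-32) = 18
  a_0 = (1)(2)(18) / ((0 - 6)(0 + 6)) = 36/(-36) = -1
Hence T_6(x) = 32 x^6 - 48 x^4 + 18 x^2 - 1.

T_6(x); series = 32 x^6 - 48 x^4 + 18 x^2 - 1


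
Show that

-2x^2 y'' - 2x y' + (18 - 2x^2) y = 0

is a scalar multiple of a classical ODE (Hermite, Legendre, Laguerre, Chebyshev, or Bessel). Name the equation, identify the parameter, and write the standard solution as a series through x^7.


All three coefficients share the factor -2; dividing through by -2 gives  x^2 y'' + x y' + (x^2 - 9) y = 0.
This matches the Bessel equation x^2 y'' + x y' + (x^2 - nu^2) y = 0 with nu^2 = 9, so nu = 3; the solution bounded at x = 0 is J_3(x).
Frobenius at x = 0: indicial roots ±nu; for r = nu the recurrence k(k + 2nu) c_k = -c_{k-2} gives the standard series J_nu(x) = sum_{k>=0} (-1)^k / (k! (k+nu)!) (x/2)^(2k+nu). Evaluate the first 3 terms:
  k = 0: (-1)^0 / (0! * 3! * 2^3) x^3 = 1/(1*6*8) x^3 = (1/48) x^3
  k = 1: (-1)^1 / (1! * 4! * 2^5) x^5 = -1/(1*24*32) x^5 = (-1/768) x^5
  k = 2: (-1)^2 / (2! * 5! * 2^7) x^7 = 1/(2*120*128) x^7 = (1/30720) x^7
Hence J_3(x) = x^7/30720 - x^5/768 + x^3/48 + ....

J_3(x); series = x^7/30720 - x^5/768 + x^3/48


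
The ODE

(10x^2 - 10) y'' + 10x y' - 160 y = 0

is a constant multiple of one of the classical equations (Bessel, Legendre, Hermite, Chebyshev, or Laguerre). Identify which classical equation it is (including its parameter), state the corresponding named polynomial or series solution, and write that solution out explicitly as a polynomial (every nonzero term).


All three coefficients share the factor -10; dividing through by -10 gives  (1 - x^2) y'' - x y' + 16 y = 0.
This matches the Chebyshev equation (1 - x^2) y'' - x y' + n^2 y = 0 (note the -x y' term, not -2x y') with n^2 = 16, so n = 4; the polynomial solution is T_4(x).
With y = sum_k a_k x^k, matching x^k gives (k+2)(k+1) a_{k+2} = (k^2 - n^2) a_k = (k - 4)(k + 4) a_k. The right side vanishes at k = 4, so the series with the parity of 4 terminates at degree 4.
Standard normalization: leading coefficient of T_n is 2^(n-1), so a_4 = 2^3 = 8. Work downward with a_k = (k+1)(k+2) a_{k+2} / ((k - 4)(k + 4)):
  a_2 = (3)(4)(8) / ((2 - 4)(2 + 4)) = 96/(-12) = -8
  a_0 = (1)(2)(-8) / ((0 - 4)(0 + 4)) = -16/(-16) = 1
Hence T_4(x) = 8 x^4 - 8 x^2 + 1.

T_4(x); series = 8 x^4 - 8 x^2 + 1


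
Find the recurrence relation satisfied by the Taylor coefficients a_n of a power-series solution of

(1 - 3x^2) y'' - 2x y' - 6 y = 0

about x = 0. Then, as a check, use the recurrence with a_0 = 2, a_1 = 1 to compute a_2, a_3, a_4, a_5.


Substitute y = sum_n a_n x^n.
(1 - 3 x^2) y'' contributes (n+2)(n+1) a_{n+2} - 3 n(n-1) a_n at x^n.
-2 x y'(x) contributes -2 n a_n at x^n.
-6 y(x) contributes -6 a_n at x^n.
Matching x^n: (n+2)(n+1) a_{n+2} + (-3 n(n-1) - 2 n - 6) a_n = 0.
Thus a_{n+2} = (3 n(n-1) + 2 n + 6) / ((n+1)(n+2)) * a_n.

Check with a_0 = 2, a_1 = 1 (apply the recurrence for n = 0, 1, 2, 3): a_0 = 2, a_1 = 1, a_2 = 6, a_3 = 4/3, a_4 = 8, a_5 = 2.

a_(n+2) = (3 n(n-1) + 2 n + 6) / ((n+1)(n+2)) * a_n; check: a_0 = 2, a_1 = 1, a_2 = 6, a_3 = 4/3, a_4 = 8, a_5 = 2


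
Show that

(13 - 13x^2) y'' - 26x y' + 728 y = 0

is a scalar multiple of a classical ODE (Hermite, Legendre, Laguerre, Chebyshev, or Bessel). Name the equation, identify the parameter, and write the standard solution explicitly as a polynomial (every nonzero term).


All three coefficients share the factor 13; dividing through by 13 gives  (1 - x^2) y'' - 2x y' + 56 y = 0.
This matches the Legendre equation (1 - x^2) y'' - 2x y' + n(n+1) y = 0 (note the -2x y' term) with n(n+1) = 56, so n = 7; the polynomial solution is P_7(x).
With y = sum_k a_k x^k, matching x^k gives (k+2)(k+1) a_{k+2} = [k(k+1) - n(n+1)] a_k = (k - 7)(k + 8) a_k. The right side vanishes at k = 7, so the series with the parity of 7 terminates at degree 7.
Standard normalization (P_n(1) = 1): leading coefficient (2n)!/(2^n (n!)^2) = 87178291200/(128*25401600) = 429/16, so a_7 = 429/16. Work downward with a_k = (k+1)(k+2) a_{k+2} / ((k - 7)(k + 8)):
  a_5 = (6)(7)(429/16) / ((5 - 7)(5 + 8)) = (9009/8)/(-26) = -693/16
  a_3 = (4)(5)(-693/16) / ((3 - 7)(3 + 8)) = (-3465/4)/(-44) = 315/16
  a_1 = (2)(3)(315/16) / ((1 - 7)(1 + 8)) = (945/8)/(-54) = -35/16
Hence P_7(x) = 429 x^7/16 - 693 x^5/16 + 315 x^3/16 - 35 x/16.

P_7(x); series = 429 x^7/16 - 693 x^5/16 + 315 x^3/16 - 35 x/16


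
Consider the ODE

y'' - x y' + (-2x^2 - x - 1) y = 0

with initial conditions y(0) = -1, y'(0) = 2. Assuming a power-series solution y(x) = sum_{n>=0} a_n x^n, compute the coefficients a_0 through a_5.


Ansatz: y(x) = sum_{n>=0} a_n x^n, so y'(x) = sum_{n>=1} n a_n x^(n-1) and y''(x) = sum_{n>=2} n(n-1) a_n x^(n-2).
Substitute into P(x) y'' + Q(x) y' + R(x) y = 0 with P(x) = 1, Q(x) = -x, R(x) = -2x^2 - x - 1, and match powers of x.
Initial conditions: a_0 = -1, a_1 = 2.
Setting the coefficient of each power of x to zero and solving order by order (substituting the coefficients already found):
  x^0: 2 a_2 - a_0 = 0  ->  2 a_2 = a_0 = -1  ->  a_2 = -1/2
  x^1: 6 a_3 - 2 a_1 - a_0 = 0  ->  6 a_3 = 2 a_1 + a_0 = 3  ->  a_3 = 1/2
  x^2: 12 a_4 - 3 a_2 - a_1 - 2 a_0 = 0  ->  12 a_4 = 3 a_2 + a_1 + 2 a_0 = -3/2  ->  a_4 = -1/8
  x^3: 20 a_5 - 4 a_3 - a_2 - 2 a_1 = 0  ->  20 a_5 = 4 a_3 + a_2 + 2 a_1 = 11/2  ->  a_5 = 11/40
Truncated series: y(x) = -1 + 2 x - (1/2) x^2 + (1/2) x^3 - (1/8) x^4 + (11/40) x^5 + O(x^6).

a_0 = -1; a_1 = 2; a_2 = -1/2; a_3 = 1/2; a_4 = -1/8; a_5 = 11/40


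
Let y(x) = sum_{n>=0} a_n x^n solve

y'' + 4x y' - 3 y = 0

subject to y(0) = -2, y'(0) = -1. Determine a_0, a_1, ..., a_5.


Ansatz: y(x) = sum_{n>=0} a_n x^n, so y'(x) = sum_{n>=1} n a_n x^(n-1) and y''(x) = sum_{n>=2} n(n-1) a_n x^(n-2).
Substitute into P(x) y'' + Q(x) y' + R(x) y = 0 with P(x) = 1, Q(x) = 4x, R(x) = -3, and match powers of x.
Initial conditions: a_0 = -2, a_1 = -1.
Setting the coefficient of each power of x to zero and solving order by order (substituting the coefficients already found):
  x^0: 2 a_2 - 3 a_0 = 0  ->  2 a_2 = 3 a_0 = -6  ->  a_2 = -3
  x^1: 6 a_3 + a_1 = 0  ->  6 a_3 = -a_1 = 1  ->  a_3 = 1/6
  x^2: 12 a_4 + 5 a_2 = 0  ->  12 a_4 = -5 a_2 = 15  ->  a_4 = 5/4
  x^3: 20 a_5 + 9 a_3 = 0  ->  20 a_5 = -9 a_3 = -3/2  ->  a_5 = -3/40
Truncated series: y(x) = -2 - x - 3 x^2 + (1/6) x^3 + (5/4) x^4 - (3/40) x^5 + O(x^6).

a_0 = -2; a_1 = -1; a_2 = -3; a_3 = 1/6; a_4 = 5/4; a_5 = -3/40


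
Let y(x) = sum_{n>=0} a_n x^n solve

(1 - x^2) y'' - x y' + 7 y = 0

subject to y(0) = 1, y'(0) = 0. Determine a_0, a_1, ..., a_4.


Ansatz: y(x) = sum_{n>=0} a_n x^n, so y'(x) = sum_{n>=1} n a_n x^(n-1) and y''(x) = sum_{n>=2} n(n-1) a_n x^(n-2).
Substitute into P(x) y'' + Q(x) y' + R(x) y = 0 with P(x) = 1 - x^2, Q(x) = -x, R(x) = 7, and match powers of x.
Initial conditions: a_0 = 1, a_1 = 0.
Setting the coefficient of each power of x to zero and solving order by order (substituting the coefficients already found):
  x^0: 2 a_2 + 7 a_0 = 0  ->  2 a_2 = -7 a_0 = -7  ->  a_2 = -7/2
  x^1: 6 a_3 + 6 a_1 = 0  ->  6 a_3 = -6 a_1 = 0  ->  a_3 = 0
  x^2: 12 a_4 + 3 a_2 = 0  ->  12 a_4 = -3 a_2 = 21/2  ->  a_4 = 7/8
Truncated series: y(x) = 1 - (7/2) x^2 + (7/8) x^4 + O(x^5).

a_0 = 1; a_1 = 0; a_2 = -7/2; a_3 = 0; a_4 = 7/8


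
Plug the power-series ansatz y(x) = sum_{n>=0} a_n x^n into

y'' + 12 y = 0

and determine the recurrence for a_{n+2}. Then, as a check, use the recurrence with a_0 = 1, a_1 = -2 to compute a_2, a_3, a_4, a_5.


Substitute y = sum_n a_n x^n into y'' + (const) y = 0.
y''(x) = sum_{n>=0} (n+2)(n+1) a_{n+2} x^n.
The ODE becomes sum_n [(n+2)(n+1) a_{n+2} + 12 a_n] x^n = 0.
Setting each coefficient to zero gives the recurrence:
  (n+2)(n+1) a_{n+2} + 12 a_n = 0,
  a_{n+2} = -12 / ((n+1)(n+2)) a_n.

Check with a_0 = 1, a_1 = -2 (apply the recurrence for n = 0, 1, 2, 3): a_0 = 1, a_1 = -2, a_2 = -6, a_3 = 4, a_4 = 6, a_5 = -12/5.

a_{n+2} = -12/((n+1)(n+2)) * a_n; check: a_0 = 1, a_1 = -2, a_2 = -6, a_3 = 4, a_4 = 6, a_5 = -12/5


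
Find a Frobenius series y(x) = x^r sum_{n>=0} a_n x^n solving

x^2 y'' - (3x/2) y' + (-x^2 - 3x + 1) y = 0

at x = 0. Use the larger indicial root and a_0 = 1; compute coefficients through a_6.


Write in Frobenius form y'' + (p(x)/x) y' + (q(x)/x^2) y = 0:
  p(x) = -3/2,  q(x) = -x^2 - 3x + 1.
Indicial equation: r(r-1) + (-3/2) r + (1) = 0 -> roots r_1 = 2, r_2 = 1/2.
Take r = r_1 = 2. Let y(x) = x^r sum_{n>=0} a_n x^n with a_0 = 1.
Substitute y = x^r sum a_n x^n and match x^{r+n}. The recurrence is
  D(n) a_n - 3 a_{n-1} - 1 a_{n-2} = 0,  where D(n) = (r+n)(r+n-1) + (-3/2)(r+n) + (1).
  a_n = [3 a_{n-1} + 1 a_{n-2}] / D(n).
Since the indicial polynomial factors as (r - r_1)(r - r_2), D(n) = (r_1 + n - r_1)(r_1 + n - r_2) = n(n + 3/2).
Evaluating step by step (a_0 = 1):
  n = 1: D(1) = 1(1 + 3/2) = 5/2; numerator = 3(1) = 3; a_1 = (3)/(5/2) = 6/5
  n = 2: D(2) = 2(2 + 3/2) = 7; numerator = 3(6/5) + 1(1) = 23/5; a_2 = (23/5)/(7) = 23/35
  n = 3: D(3) = 3(3 + 3/2) = 27/2; numerator = 3(23/35) + 1(6/5) = 111/35; a_3 = (111/35)/(27/2) = 74/315
  n = 4: D(4) = 4(4 + 3/2) = 22; numerator = 3(74/315) + 1(23/35) = 143/105; a_4 = (143/105)/(22) = 13/210
  n = 5: D(5) = 5(5 + 3/2) = 65/2; numerator = 3(13/210) + 1(74/315) = 53/126; a_5 = (53/126)/(65/2) = 53/4095
  n = 6: D(6) = 6(6 + 3/2) = 45; numerator = 3(53/4095) + 1(13/210) = 55/546; a_6 = (55/546)/(45) = 11/4914

r = 2; a_0 = 1; a_1 = 6/5; a_2 = 23/35; a_3 = 74/315; a_4 = 13/210; a_5 = 53/4095; a_6 = 11/4914


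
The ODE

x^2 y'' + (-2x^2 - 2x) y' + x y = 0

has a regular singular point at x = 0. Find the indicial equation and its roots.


Divide by x^2 to reach normal form y'' + P_1(x) y' + P_2(x) y = 0 with P_1(x) = -2 - 2/x and P_2(x) = 1/x.
x = 0 is a singular point because the y'-coefficient -2 - 2/x has a pole at x = 0 and the y-coefficient 1/x has a pole at x = 0.
It is a regular singular point because x P_1(x) = p(x) = -2x - 2 and x^2 P_2(x) = q(x) = x are polynomials, hence analytic at x = 0.
p(0) = -2,  q(0) = 0.
Indicial equation: r(r-1) + p(0) r + q(0) = 0, i.e. r^2 + (p(0) - 1) r + q(0) = 0, i.e. r^2 - 3 r = 0.
Discriminant: (-3)^2 - 4(0) = 9, so r = (3 ± 3)/2.
Solving: r_1 = 3, r_2 = 0.

indicial: r^2 - 3 r = 0; roots r_1 = 3, r_2 = 0


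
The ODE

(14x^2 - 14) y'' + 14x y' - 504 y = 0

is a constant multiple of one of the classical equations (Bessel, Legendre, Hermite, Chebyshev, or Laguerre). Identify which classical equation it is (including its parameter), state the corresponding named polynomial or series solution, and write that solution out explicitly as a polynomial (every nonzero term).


All three coefficients share the factor -14; dividing through by -14 gives  (1 - x^2) y'' - x y' + 36 y = 0.
This matches the Chebyshev equation (1 - x^2) y'' - x y' + n^2 y = 0 (note the -x y' term, not -2x y') with n^2 = 36, so n = 6; the polynomial solution is T_6(x).
With y = sum_k a_k x^k, matching x^k gives (k+2)(k+1) a_{k+2} = (k^2 - n^2) a_k = (k - 6)(k + 6) a_k. The right side vanishes at k = 6, so the series with the parity of 6 terminates at degree 6.
Standard normalization: leading coefficient of T_n is 2^(n-1), so a_6 = 2^5 = 32. Work downward with a_k = (k+1)(k+2) a_{k+2} / ((k - 6)(k + 6)):
  a_4 = (5)(6)(32) / ((4 - 6)(4 + 6)) = 960/(-20) = -48
  a_2 = (3)(4)(-48) / ((2 - 6)(2 + 6)) = -576/(-32) = 18
  a_0 = (1)(2)(18) / ((0 - 6)(0 + 6)) = 36/(-36) = -1
Hence T_6(x) = 32 x^6 - 48 x^4 + 18 x^2 - 1.

T_6(x); series = 32 x^6 - 48 x^4 + 18 x^2 - 1


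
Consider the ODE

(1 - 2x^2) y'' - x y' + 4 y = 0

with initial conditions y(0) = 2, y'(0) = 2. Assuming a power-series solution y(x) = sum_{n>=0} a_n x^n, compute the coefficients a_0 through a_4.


Ansatz: y(x) = sum_{n>=0} a_n x^n, so y'(x) = sum_{n>=1} n a_n x^(n-1) and y''(x) = sum_{n>=2} n(n-1) a_n x^(n-2).
Substitute into P(x) y'' + Q(x) y' + R(x) y = 0 with P(x) = 1 - 2x^2, Q(x) = -x, R(x) = 4, and match powers of x.
Initial conditions: a_0 = 2, a_1 = 2.
Setting the coefficient of each power of x to zero and solving order by order (substituting the coefficients already found):
  x^0: 2 a_2 + 4 a_0 = 0  ->  2 a_2 = -4 a_0 = -8  ->  a_2 = -4
  x^1: 6 a_3 + 3 a_1 = 0  ->  6 a_3 = -3 a_1 = -6  ->  a_3 = -1
  x^2: 12 a_4 - 2 a_2 = 0  ->  12 a_4 = 2 a_2 = -8  ->  a_4 = -2/3
Truncated series: y(x) = 2 + 2 x - 4 x^2 - x^3 - (2/3) x^4 + O(x^5).

a_0 = 2; a_1 = 2; a_2 = -4; a_3 = -1; a_4 = -2/3


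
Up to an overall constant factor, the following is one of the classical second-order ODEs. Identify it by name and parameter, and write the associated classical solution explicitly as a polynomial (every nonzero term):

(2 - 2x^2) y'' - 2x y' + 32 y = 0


All three coefficients share the factor 2; dividing through by 2 gives  (1 - x^2) y'' - x y' + 16 y = 0.
This matches the Chebyshev equation (1 - x^2) y'' - x y' + n^2 y = 0 (note the -x y' term, not -2x y') with n^2 = 16, so n = 4; the polynomial solution is T_4(x).
With y = sum_k a_k x^k, matching x^k gives (k+2)(k+1) a_{k+2} = (k^2 - n^2) a_k = (k - 4)(k + 4) a_k. The right side vanishes at k = 4, so the series with the parity of 4 terminates at degree 4.
Standard normalization: leading coefficient of T_n is 2^(n-1), so a_4 = 2^3 = 8. Work downward with a_k = (k+1)(k+2) a_{k+2} / ((k - 4)(k + 4)):
  a_2 = (3)(4)(8) / ((2 - 4)(2 + 4)) = 96/(-12) = -8
  a_0 = (1)(2)(-8) / ((0 - 4)(0 + 4)) = -16/(-16) = 1
Hence T_4(x) = 8 x^4 - 8 x^2 + 1.

T_4(x); series = 8 x^4 - 8 x^2 + 1


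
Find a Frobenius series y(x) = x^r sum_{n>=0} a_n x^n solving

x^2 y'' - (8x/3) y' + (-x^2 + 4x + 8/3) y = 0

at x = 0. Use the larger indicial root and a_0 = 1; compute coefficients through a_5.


Write in Frobenius form y'' + (p(x)/x) y' + (q(x)/x^2) y = 0:
  p(x) = -8/3,  q(x) = -x^2 + 4x + 8/3.
Indicial equation: r(r-1) + (-8/3) r + (8/3) = 0 -> roots r_1 = 8/3, r_2 = 1.
Take r = r_1 = 8/3. Let y(x) = x^r sum_{n>=0} a_n x^n with a_0 = 1.
Substitute y = x^r sum a_n x^n and match x^{r+n}. The recurrence is
  D(n) a_n + 4 a_{n-1} - 1 a_{n-2} = 0,  where D(n) = (r+n)(r+n-1) + (-8/3)(r+n) + (8/3).
  a_n = [-4 a_{n-1} + 1 a_{n-2}] / D(n).
Since the indicial polynomial factors as (r - r_1)(r - r_2), D(n) = (r_1 + n - r_1)(r_1 + n - r_2) = n(n + 5/3).
Evaluating step by step (a_0 = 1):
  n = 1: D(1) = 1(1 + 5/3) = 8/3; numerator = -4(1) = -4; a_1 = (-4)/(8/3) = -3/2
  n = 2: D(2) = 2(2 + 5/3) = 22/3; numerator = -4(-3/2) + 1(1) = 7; a_2 = (7)/(22/3) = 21/22
  n = 3: D(3) = 3(3 + 5/3) = 14; numerator = -4(21/22) + 1(-3/2) = -117/22; a_3 = (-117/22)/(14) = -117/308
  n = 4: D(4) = 4(4 + 5/3) = 68/3; numerator = -4(-117/308) + 1(21/22) = 381/154; a_4 = (381/154)/(68/3) = 1143/10472
  n = 5: D(5) = 5(5 + 5/3) = 100/3; numerator = -4(1143/10472) + 1(-117/308) = -4275/5236; a_5 = (-4275/5236)/(100/3) = -513/20944

r = 8/3; a_0 = 1; a_1 = -3/2; a_2 = 21/22; a_3 = -117/308; a_4 = 1143/10472; a_5 = -513/20944


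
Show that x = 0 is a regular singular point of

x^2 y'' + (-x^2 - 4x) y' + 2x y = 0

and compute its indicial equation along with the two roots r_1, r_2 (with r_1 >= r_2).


Divide by x^2 to reach normal form y'' + P_1(x) y' + P_2(x) y = 0 with P_1(x) = -1 - 4/x and P_2(x) = 2/x.
x = 0 is a singular point because the y'-coefficient -1 - 4/x has a pole at x = 0 and the y-coefficient 2/x has a pole at x = 0.
It is a regular singular point because x P_1(x) = p(x) = -x - 4 and x^2 P_2(x) = q(x) = 2x are polynomials, hence analytic at x = 0.
p(0) = -4,  q(0) = 0.
Indicial equation: r(r-1) + p(0) r + q(0) = 0, i.e. r^2 + (p(0) - 1) r + q(0) = 0, i.e. r^2 - 5 r = 0.
Discriminant: (-5)^2 - 4(0) = 25, so r = (5 ± 5)/2.
Solving: r_1 = 5, r_2 = 0.

indicial: r^2 - 5 r = 0; roots r_1 = 5, r_2 = 0


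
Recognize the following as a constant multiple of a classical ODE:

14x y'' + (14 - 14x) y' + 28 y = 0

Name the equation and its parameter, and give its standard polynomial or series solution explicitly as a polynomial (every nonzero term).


All three coefficients share the factor 14; dividing through by 14 gives  x y'' + (1 - x) y' + 2 y = 0.
This matches the Laguerre equation x y'' + (1 - x) y' + n y = 0 with n = 2; the polynomial solution is L_2(x).
With y = sum_k a_k x^k, matching x^k gives (k+1)k a_{k+1} + (k+1) a_{k+1} - k a_k + n a_k = 0, i.e. (k+1)^2 a_{k+1} = (k - n) a_k = (k - 2) a_k. The right side vanishes at k = 2, so the series terminates at degree 2.
Standard normalization L_n(0) = 1 gives a_0 = 1. Work upward with a_{k+1} = (k - 2) a_k / (k+1)^2:
  a_1 = (0 - 2)(1) / 1^2 = -2/1 = -2
  a_2 = (1 - 2)(-2) / 2^2 = 2/4 = 1/2
Hence L_2(x) = x^2/2 - 2 x + 1.

L_2(x); series = x^2/2 - 2 x + 1


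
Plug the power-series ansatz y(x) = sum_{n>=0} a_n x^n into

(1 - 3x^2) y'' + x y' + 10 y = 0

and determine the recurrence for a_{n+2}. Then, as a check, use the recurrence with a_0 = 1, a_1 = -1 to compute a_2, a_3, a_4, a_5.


Substitute y = sum_n a_n x^n.
(1 - 3 x^2) y'' contributes (n+2)(n+1) a_{n+2} - 3 n(n-1) a_n at x^n.
x y'(x) contributes n a_n at x^n.
10 y(x) contributes 10 a_n at x^n.
Matching x^n: (n+2)(n+1) a_{n+2} + (-3 n(n-1) + n + 10) a_n = 0.
Thus a_{n+2} = (3 n(n-1) - n - 10) / ((n+1)(n+2)) * a_n.

Check with a_0 = 1, a_1 = -1 (apply the recurrence for n = 0, 1, 2, 3): a_0 = 1, a_1 = -1, a_2 = -5, a_3 = 11/6, a_4 = 5/2, a_5 = 11/24.

a_(n+2) = (3 n(n-1) - n - 10) / ((n+1)(n+2)) * a_n; check: a_0 = 1, a_1 = -1, a_2 = -5, a_3 = 11/6, a_4 = 5/2, a_5 = 11/24


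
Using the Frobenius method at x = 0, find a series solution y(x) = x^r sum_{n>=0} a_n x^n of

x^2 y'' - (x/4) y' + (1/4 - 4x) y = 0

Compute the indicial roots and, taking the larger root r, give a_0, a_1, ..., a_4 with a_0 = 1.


Write in Frobenius form y'' + (p(x)/x) y' + (q(x)/x^2) y = 0:
  p(x) = -1/4,  q(x) = 1/4 - 4x.
Indicial equation: r(r-1) + (-1/4) r + (1/4) = 0 -> roots r_1 = 1, r_2 = 1/4.
Take r = r_1 = 1. Let y(x) = x^r sum_{n>=0} a_n x^n with a_0 = 1.
Substitute y = x^r sum a_n x^n and match x^{r+n}. The recurrence is
  D(n) a_n - 4 a_{n-1} = 0,  where D(n) = (r+n)(r+n-1) + (-1/4)(r+n) + (1/4).
  a_n = 4 / D(n) * a_{n-1}.
Since the indicial polynomial factors as (r - r_1)(r - r_2), D(n) = (r_1 + n - r_1)(r_1 + n - r_2) = n(n + 3/4).
Evaluating step by step (a_0 = 1):
  n = 1: D(1) = 1(1 + 3/4) = 7/4; numerator = 4(1) = 4; a_1 = (4)/(7/4) = 16/7
  n = 2: D(2) = 2(2 + 3/4) = 11/2; numerator = 4(16/7) = 64/7; a_2 = (64/7)/(11/2) = 128/77
  n = 3: D(3) = 3(3 + 3/4) = 45/4; numerator = 4(128/77) = 512/77; a_3 = (512/77)/(45/4) = 2048/3465
  n = 4: D(4) = 4(4 + 3/4) = 19; numerator = 4(2048/3465) = 8192/3465; a_4 = (8192/3465)/(19) = 8192/65835

r = 1; a_0 = 1; a_1 = 16/7; a_2 = 128/77; a_3 = 2048/3465; a_4 = 8192/65835


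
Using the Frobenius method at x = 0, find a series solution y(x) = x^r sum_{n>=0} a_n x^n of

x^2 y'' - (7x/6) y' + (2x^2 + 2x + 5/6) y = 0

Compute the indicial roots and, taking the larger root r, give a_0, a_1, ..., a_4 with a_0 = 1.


Write in Frobenius form y'' + (p(x)/x) y' + (q(x)/x^2) y = 0:
  p(x) = -7/6,  q(x) = 2x^2 + 2x + 5/6.
Indicial equation: r(r-1) + (-7/6) r + (5/6) = 0 -> roots r_1 = 5/3, r_2 = 1/2.
Take r = r_1 = 5/3. Let y(x) = x^r sum_{n>=0} a_n x^n with a_0 = 1.
Substitute y = x^r sum a_n x^n and match x^{r+n}. The recurrence is
  D(n) a_n + 2 a_{n-1} + 2 a_{n-2} = 0,  where D(n) = (r+n)(r+n-1) + (-7/6)(r+n) + (5/6).
  a_n = [-2 a_{n-1} - 2 a_{n-2}] / D(n).
Since the indicial polynomial factors as (r - r_1)(r - r_2), D(n) = (r_1 + n - r_1)(r_1 + n - r_2) = n(n + 7/6).
Evaluating step by step (a_0 = 1):
  n = 1: D(1) = 1(1 + 7/6) = 13/6; numerator = -2(1) = -2; a_1 = (-2)/(13/6) = -12/13
  n = 2: D(2) = 2(2 + 7/6) = 19/3; numerator = -2(-12/13) - 2(1) = -2/13; a_2 = (-2/13)/(19/3) = -6/247
  n = 3: D(3) = 3(3 + 7/6) = 25/2; numerator = -2(-6/247) - 2(-12/13) = 36/19; a_3 = (36/19)/(25/2) = 72/475
  n = 4: D(4) = 4(4 + 7/6) = 62/3; numerator = -2(72/475) - 2(-6/247) = -1572/6175; a_4 = (-1572/6175)/(62/3) = -2358/191425

r = 5/3; a_0 = 1; a_1 = -12/13; a_2 = -6/247; a_3 = 72/475; a_4 = -2358/191425


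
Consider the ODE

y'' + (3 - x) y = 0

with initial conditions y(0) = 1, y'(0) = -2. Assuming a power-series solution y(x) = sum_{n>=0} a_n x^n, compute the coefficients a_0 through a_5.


Ansatz: y(x) = sum_{n>=0} a_n x^n, so y'(x) = sum_{n>=1} n a_n x^(n-1) and y''(x) = sum_{n>=2} n(n-1) a_n x^(n-2).
Substitute into P(x) y'' + Q(x) y' + R(x) y = 0 with P(x) = 1, Q(x) = 0, R(x) = 3 - x, and match powers of x.
Initial conditions: a_0 = 1, a_1 = -2.
Setting the coefficient of each power of x to zero and solving order by order (substituting the coefficients already found):
  x^0: 2 a_2 + 3 a_0 = 0  ->  2 a_2 = -3 a_0 = -3  ->  a_2 = -3/2
  x^1: 6 a_3 + 3 a_1 - a_0 = 0  ->  6 a_3 = -3 a_1 + a_0 = 7  ->  a_3 = 7/6
  x^2: 12 a_4 + 3 a_2 - a_1 = 0  ->  12 a_4 = -3 a_2 + a_1 = 5/2  ->  a_4 = 5/24
  x^3: 20 a_5 + 3 a_3 - a_2 = 0  ->  20 a_5 = -3 a_3 + a_2 = -5  ->  a_5 = -1/4
Truncated series: y(x) = 1 - 2 x - (3/2) x^2 + (7/6) x^3 + (5/24) x^4 - (1/4) x^5 + O(x^6).

a_0 = 1; a_1 = -2; a_2 = -3/2; a_3 = 7/6; a_4 = 5/24; a_5 = -1/4


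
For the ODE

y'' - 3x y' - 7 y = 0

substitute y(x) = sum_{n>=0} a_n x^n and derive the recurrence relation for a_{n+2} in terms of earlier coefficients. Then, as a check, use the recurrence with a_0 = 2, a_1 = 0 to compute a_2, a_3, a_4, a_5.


Substitute y = sum_n a_n x^n.
y''(x) has coefficient (n+2)(n+1) a_{n+2} at x^n;
-3 x y'(x) has coefficient -3 n a_n at x^n (shift);
-7 y(x) has coefficient -7 a_n at x^n.
Matching x^n: (n+2)(n+1) a_{n+2} + (-3n - 7) a_n = 0.
Thus a_{n+2} = (3n + 7) / ((n+1)(n+2)) * a_n.

Check with a_0 = 2, a_1 = 0 (apply the recurrence for n = 0, 1, 2, 3): a_0 = 2, a_1 = 0, a_2 = 7, a_3 = 0, a_4 = 91/12, a_5 = 0.

a_(n+2) = (3n + 7) / ((n+1)(n+2)) * a_n; check: a_0 = 2, a_1 = 0, a_2 = 7, a_3 = 0, a_4 = 91/12, a_5 = 0


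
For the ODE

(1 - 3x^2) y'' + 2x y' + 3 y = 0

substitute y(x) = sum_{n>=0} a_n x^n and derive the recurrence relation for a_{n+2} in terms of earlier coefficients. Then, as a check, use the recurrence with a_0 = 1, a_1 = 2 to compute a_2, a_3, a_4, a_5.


Substitute y = sum_n a_n x^n.
(1 - 3 x^2) y'' contributes (n+2)(n+1) a_{n+2} - 3 n(n-1) a_n at x^n.
2 x y'(x) contributes 2 n a_n at x^n.
3 y(x) contributes 3 a_n at x^n.
Matching x^n: (n+2)(n+1) a_{n+2} + (-3 n(n-1) + 2 n + 3) a_n = 0.
Thus a_{n+2} = (3 n(n-1) - 2 n - 3) / ((n+1)(n+2)) * a_n.

Check with a_0 = 1, a_1 = 2 (apply the recurrence for n = 0, 1, 2, 3): a_0 = 1, a_1 = 2, a_2 = -3/2, a_3 = -5/3, a_4 = 1/8, a_5 = -3/4.

a_(n+2) = (3 n(n-1) - 2 n - 3) / ((n+1)(n+2)) * a_n; check: a_0 = 1, a_1 = 2, a_2 = -3/2, a_3 = -5/3, a_4 = 1/8, a_5 = -3/4


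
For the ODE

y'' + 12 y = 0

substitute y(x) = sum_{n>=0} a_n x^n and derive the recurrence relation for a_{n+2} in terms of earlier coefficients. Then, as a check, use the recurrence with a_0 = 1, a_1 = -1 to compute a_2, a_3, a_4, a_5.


Substitute y = sum_n a_n x^n into y'' + (const) y = 0.
y''(x) = sum_{n>=0} (n+2)(n+1) a_{n+2} x^n.
The ODE becomes sum_n [(n+2)(n+1) a_{n+2} + 12 a_n] x^n = 0.
Setting each coefficient to zero gives the recurrence:
  (n+2)(n+1) a_{n+2} + 12 a_n = 0,
  a_{n+2} = -12 / ((n+1)(n+2)) a_n.

Check with a_0 = 1, a_1 = -1 (apply the recurrence for n = 0, 1, 2, 3): a_0 = 1, a_1 = -1, a_2 = -6, a_3 = 2, a_4 = 6, a_5 = -6/5.

a_{n+2} = -12/((n+1)(n+2)) * a_n; check: a_0 = 1, a_1 = -1, a_2 = -6, a_3 = 2, a_4 = 6, a_5 = -6/5


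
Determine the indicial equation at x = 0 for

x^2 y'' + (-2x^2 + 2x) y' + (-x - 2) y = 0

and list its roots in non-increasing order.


Divide by x^2 to reach normal form y'' + P_1(x) y' + P_2(x) y = 0 with P_1(x) = -2 + 2/x and P_2(x) = -1/x - 2/x^2.
x = 0 is a singular point because the y'-coefficient -2 + 2/x has a pole at x = 0 and the y-coefficient -1/x - 2/x^2 has a pole at x = 0.
It is a regular singular point because x P_1(x) = p(x) = 2 - 2x and x^2 P_2(x) = q(x) = -x - 2 are polynomials, hence analytic at x = 0.
p(0) = 2,  q(0) = -2.
Indicial equation: r(r-1) + p(0) r + q(0) = 0, i.e. r^2 + (p(0) - 1) r + q(0) = 0, i.e. r^2 + 1 r - 2 = 0.
Discriminant: (1)^2 - 4(-2) = 9, so r = (-1 ± 3)/2.
Solving: r_1 = 1, r_2 = -2.

indicial: r^2 + 1 r - 2 = 0; roots r_1 = 1, r_2 = -2
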